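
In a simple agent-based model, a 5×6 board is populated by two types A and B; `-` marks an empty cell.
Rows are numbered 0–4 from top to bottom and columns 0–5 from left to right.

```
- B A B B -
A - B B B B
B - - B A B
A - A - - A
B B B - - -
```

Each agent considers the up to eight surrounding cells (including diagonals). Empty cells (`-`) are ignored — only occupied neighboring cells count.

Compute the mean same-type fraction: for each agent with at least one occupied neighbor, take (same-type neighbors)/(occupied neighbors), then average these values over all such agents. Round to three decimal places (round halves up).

Row 0: (0,1)B 1/3 · (0,2)A 0/4 · (0,3)B 4/5 · (0,4)B 4/4
Row 1: (1,0)A 0/2 · (1,2)B 4/5 · (1,3)B 5/7 · (1,4)B 6/7 · (1,5)B 3/4
Row 2: (2,0)B 0/2 · (2,3)B 3/5 · (2,4)A 1/6 · (2,5)B 2/4
Row 3: (3,0)A 0/3 · (3,2)A 0/3 · (3,5)A 1/2
Row 4: (4,0)B 1/2 · (4,1)B 2/4 · (4,2)B 1/2
Sum over 19 agents: 1/3 + 0/4 + 4/5 + 4/4 + 0/2 + 4/5 + 5/7 + 6/7 + 3/4 + 0/2 + 3/5 + 1/6 + 2/4 + 0/3 + 0/3 + 1/2 + 1/2 + 2/4 + 1/2 = 1193/140; mean = 1193/140 ÷ 19 = 1193/2660 = 0.448496… → 0.448.

0.448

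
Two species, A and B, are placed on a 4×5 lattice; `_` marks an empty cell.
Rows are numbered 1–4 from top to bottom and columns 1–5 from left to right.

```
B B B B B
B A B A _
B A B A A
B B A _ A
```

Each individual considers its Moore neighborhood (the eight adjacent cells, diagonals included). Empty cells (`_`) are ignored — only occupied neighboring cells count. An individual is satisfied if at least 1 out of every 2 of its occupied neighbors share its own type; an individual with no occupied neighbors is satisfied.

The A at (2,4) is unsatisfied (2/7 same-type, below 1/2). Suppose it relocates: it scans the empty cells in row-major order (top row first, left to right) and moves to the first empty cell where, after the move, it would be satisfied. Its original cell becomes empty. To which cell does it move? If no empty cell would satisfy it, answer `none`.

Vacating (2,4). Empty cells in order:
  (2,5): 2/4 same-type → satisfied — stop here.

(2,5)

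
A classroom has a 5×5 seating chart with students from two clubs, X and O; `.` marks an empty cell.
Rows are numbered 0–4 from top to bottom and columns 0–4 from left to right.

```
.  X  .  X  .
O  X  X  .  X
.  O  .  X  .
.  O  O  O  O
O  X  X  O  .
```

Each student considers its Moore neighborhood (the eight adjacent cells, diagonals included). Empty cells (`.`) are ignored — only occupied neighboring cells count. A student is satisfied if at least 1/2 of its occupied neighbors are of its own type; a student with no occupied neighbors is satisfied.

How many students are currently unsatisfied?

4

(0,1)X 2/3 ✓
(0,3)X 2/2 ✓
(1,0)O 1/3 ✗
(1,1)X 2/4 ✓
(1,2)X 4/5 ✓
(1,4)X 2/2 ✓
(2,1)O 3/5 ✓
(2,3)X 2/5 ✗
(3,1)O 3/5 ✓
(3,2)O 4/7 ✓
(3,3)O 3/5 ✓
(3,4)O 2/3 ✓
(4,0)O 1/2 ✓
(4,1)X 1/4 ✗
(4,2)X 1/5 ✗
(4,3)O 3/4 ✓
Unsatisfied: (1,0), (2,3), (4,1), (4,2) — 4 in total.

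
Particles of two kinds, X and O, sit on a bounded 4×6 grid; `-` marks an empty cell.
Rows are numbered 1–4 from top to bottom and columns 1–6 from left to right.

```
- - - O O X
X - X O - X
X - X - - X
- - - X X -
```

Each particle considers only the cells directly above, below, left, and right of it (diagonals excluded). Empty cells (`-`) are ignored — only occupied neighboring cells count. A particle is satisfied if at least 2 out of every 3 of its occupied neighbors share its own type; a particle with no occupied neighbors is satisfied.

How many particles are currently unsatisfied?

Row 1: (1,4)O 2/2 satisfied · (1,5)O 1/2 not · (1,6)X 1/2 not
Row 2: (2,1)X 1/1 satisfied · (2,3)X 1/2 not · (2,4)O 1/2 not · (2,6)X 2/2 satisfied
Row 3: (3,1)X 1/1 satisfied · (3,3)X 1/1 satisfied · (3,6)X 1/1 satisfied
Row 4: (4,4)X 1/1 satisfied · (4,5)X 1/1 satisfied
Unsatisfied: (1,5), (1,6), (2,3), (2,4) — 4 in total.

4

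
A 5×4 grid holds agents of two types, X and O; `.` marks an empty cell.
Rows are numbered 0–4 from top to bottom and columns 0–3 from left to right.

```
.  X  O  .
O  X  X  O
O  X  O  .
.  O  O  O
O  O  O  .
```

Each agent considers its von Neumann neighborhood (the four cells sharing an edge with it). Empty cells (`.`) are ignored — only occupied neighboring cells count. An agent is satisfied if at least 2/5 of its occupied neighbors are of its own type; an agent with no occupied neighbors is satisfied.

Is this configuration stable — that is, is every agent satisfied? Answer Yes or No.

Row 0: (0,1)X 1/2 ok · (0,2)O 0/2 unhappy
Row 1: (1,0)O 1/2 ok · (1,1)X 3/4 ok · (1,2)X 1/4 unhappy · (1,3)O 0/1 unhappy
Row 2: (2,0)O 1/2 ok · (2,1)X 1/4 unhappy · (2,2)O 1/3 unhappy
Row 3: (3,1)O 2/3 ok · (3,2)O 4/4 ok · (3,3)O 1/1 ok
Row 4: (4,0)O 1/1 ok · (4,1)O 3/3 ok · (4,2)O 2/2 ok
For instance (0,2) has only 0/2 same-type neighbors, below 2/5.

No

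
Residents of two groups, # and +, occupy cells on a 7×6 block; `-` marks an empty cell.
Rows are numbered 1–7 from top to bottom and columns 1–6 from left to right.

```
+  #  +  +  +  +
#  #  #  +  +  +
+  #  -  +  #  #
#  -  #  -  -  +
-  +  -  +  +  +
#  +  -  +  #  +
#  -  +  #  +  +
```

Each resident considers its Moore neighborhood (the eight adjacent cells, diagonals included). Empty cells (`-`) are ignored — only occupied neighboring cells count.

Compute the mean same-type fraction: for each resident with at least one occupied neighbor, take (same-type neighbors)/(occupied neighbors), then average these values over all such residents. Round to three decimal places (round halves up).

0.519

Row 1: (1,1)+ 0/3 · (1,2)# 3/5 · (1,3)+ 2/5 · (1,4)+ 4/5 · (1,5)+ 5/5 · (1,6)+ 3/3
Row 2: (2,1)# 3/5 · (2,2)# 4/7 · (2,3)# 3/7 · (2,4)+ 5/7 · (2,5)+ 6/8 · (2,6)+ 3/5
Row 3: (3,1)+ 0/4 · (3,2)# 5/6 · (3,4)+ 2/5 · (3,5)# 1/6 · (3,6)# 1/4
Row 4: (4,1)# 1/3 · (4,3)# 1/4 · (4,6)+ 2/4
Row 5: (5,2)+ 1/4 · (5,4)+ 2/4 · (5,5)+ 5/6 · (5,6)+ 3/4
Row 6: (6,1)# 1/3 · (6,2)+ 2/4 · (6,4)+ 4/6 · (6,5)# 1/8 · (6,6)+ 4/5
Row 7: (7,1)# 1/2 · (7,3)+ 2/3 · (7,4)# 1/4 · (7,5)+ 3/5 · (7,6)+ 2/3
Sum over 34 residents: 0/3 + 3/5 + 2/5 + 4/5 + 5/5 + 3/3 + 3/5 + 4/7 + 3/7 + 5/7 + 6/8 + 3/5 + 0/4 + 5/6 + 2/5 + 1/6 + 1/4 + 1/3 + 1/4 + 2/4 + 1/4 + 2/4 + 5/6 + 3/4 + 1/3 + 2/4 + 4/6 + 1/8 + 4/5 + 1/2 + 2/3 + 1/4 + 3/5 + 2/3 = 4939/280; mean = 4939/280 ÷ 34 = 4939/9520 = 0.518802… → 0.519.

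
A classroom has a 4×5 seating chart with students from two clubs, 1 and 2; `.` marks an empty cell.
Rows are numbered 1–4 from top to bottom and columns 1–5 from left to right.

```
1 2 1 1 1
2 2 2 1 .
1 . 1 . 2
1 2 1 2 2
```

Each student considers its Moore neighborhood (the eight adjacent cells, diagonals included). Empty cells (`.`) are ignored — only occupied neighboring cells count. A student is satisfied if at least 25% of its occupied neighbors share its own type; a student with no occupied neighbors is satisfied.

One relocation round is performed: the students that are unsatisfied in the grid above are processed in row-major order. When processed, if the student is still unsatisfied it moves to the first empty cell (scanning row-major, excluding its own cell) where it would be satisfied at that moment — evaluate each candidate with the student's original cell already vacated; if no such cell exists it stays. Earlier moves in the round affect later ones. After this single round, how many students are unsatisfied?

0

Initially unsatisfied (in order): (1,1), (4,2).
  (1,1) → (2,5).
  (4,2) → (1,1).
Resulting grid:
2 2 1 1 1
2 2 2 1 1
1 . 1 . 2
1 . 1 2 2
All satisfied now.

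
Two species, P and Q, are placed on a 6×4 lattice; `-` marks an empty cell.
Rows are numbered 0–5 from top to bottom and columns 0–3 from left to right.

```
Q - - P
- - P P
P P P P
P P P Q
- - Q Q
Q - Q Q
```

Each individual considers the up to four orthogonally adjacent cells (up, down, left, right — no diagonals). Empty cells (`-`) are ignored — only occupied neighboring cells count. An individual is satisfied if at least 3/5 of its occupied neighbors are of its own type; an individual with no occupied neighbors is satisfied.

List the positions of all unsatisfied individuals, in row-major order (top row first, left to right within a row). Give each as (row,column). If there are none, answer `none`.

(3,2), (3,3)

Row 0: (0,0)Q 0/0 ok · (0,3)P 1/1 ok
Row 1: (1,2)P 2/2 ok · (1,3)P 3/3 ok
Row 2: (2,0)P 2/2 ok · (2,1)P 3/3 ok · (2,2)P 4/4 ok · (2,3)P 2/3 ok
Row 3: (3,0)P 2/2 ok · (3,1)P 3/3 ok · (3,2)P 2/4 unhappy · (3,3)Q 1/3 unhappy
Row 4: (4,2)Q 2/3 ok · (4,3)Q 3/3 ok
Row 5: (5,0)Q 0/0 ok · (5,2)Q 2/2 ok · (5,3)Q 2/2 ok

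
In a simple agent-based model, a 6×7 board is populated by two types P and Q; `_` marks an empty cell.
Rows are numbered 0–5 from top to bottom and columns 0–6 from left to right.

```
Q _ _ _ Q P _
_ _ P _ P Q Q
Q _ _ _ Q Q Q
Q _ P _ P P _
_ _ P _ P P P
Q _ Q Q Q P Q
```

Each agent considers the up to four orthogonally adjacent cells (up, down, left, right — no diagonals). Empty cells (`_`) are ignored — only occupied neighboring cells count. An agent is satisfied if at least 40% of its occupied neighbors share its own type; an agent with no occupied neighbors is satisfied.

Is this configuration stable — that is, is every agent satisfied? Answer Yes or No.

Row 0: (0,0)Q 0/0 satisfied · (0,4)Q 0/2 not · (0,5)P 0/2 not
Row 1: (1,2)P 0/0 satisfied · (1,4)P 0/3 not · (1,5)Q 2/4 satisfied · (1,6)Q 2/2 satisfied
Row 2: (2,0)Q 1/1 satisfied · (2,4)Q 1/3 not · (2,5)Q 3/4 satisfied · (2,6)Q 2/2 satisfied
Row 3: (3,0)Q 1/1 satisfied · (3,2)P 1/1 satisfied · (3,4)P 2/3 satisfied · (3,5)P 2/3 satisfied
Row 4: (4,2)P 1/2 satisfied · (4,4)P 2/3 satisfied · (4,5)P 4/4 satisfied · (4,6)P 1/2 satisfied
Row 5: (5,0)Q 0/0 satisfied · (5,2)Q 1/2 satisfied · (5,3)Q 2/2 satisfied · (5,4)Q 1/3 not · (5,5)P 1/3 not · (5,6)Q 0/2 not
For instance (0,4) has only 0/2 same-type neighbors, below 2/5.

No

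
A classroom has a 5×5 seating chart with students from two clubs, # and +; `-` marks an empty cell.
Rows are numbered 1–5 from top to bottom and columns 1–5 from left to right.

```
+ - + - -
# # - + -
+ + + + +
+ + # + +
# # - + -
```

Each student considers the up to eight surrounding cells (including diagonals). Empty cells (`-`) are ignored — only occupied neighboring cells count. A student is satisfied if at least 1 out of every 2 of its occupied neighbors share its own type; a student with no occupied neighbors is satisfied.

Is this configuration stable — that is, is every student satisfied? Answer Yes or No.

Row 1: (1,1)+ 0/2 not · (1,3)+ 1/2 satisfied
Row 2: (2,1)# 1/4 not · (2,2)# 1/6 not · (2,4)+ 4/4 satisfied
Row 3: (3,1)+ 3/5 satisfied · (3,2)+ 4/7 satisfied · (3,3)+ 5/7 satisfied · (3,4)+ 5/6 satisfied · (3,5)+ 4/4 satisfied
Row 4: (4,1)+ 3/5 satisfied · (4,2)+ 4/7 satisfied · (4,3)# 1/7 not · (4,4)+ 5/6 satisfied · (4,5)+ 4/4 satisfied
Row 5: (5,1)# 1/3 not · (5,2)# 2/4 satisfied · (5,4)+ 2/3 satisfied
For instance (1,1) has only 0/2 same-type neighbors, below 1/2.

No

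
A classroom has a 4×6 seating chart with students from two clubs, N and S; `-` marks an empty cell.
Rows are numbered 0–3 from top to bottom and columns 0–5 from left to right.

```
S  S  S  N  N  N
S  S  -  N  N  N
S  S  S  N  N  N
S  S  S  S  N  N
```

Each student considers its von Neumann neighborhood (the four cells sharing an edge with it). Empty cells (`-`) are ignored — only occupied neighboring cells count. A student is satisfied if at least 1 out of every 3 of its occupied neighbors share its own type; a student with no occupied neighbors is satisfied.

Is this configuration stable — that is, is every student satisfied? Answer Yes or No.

(0,0)S 2/2 ✓
(0,1)S 3/3 ✓
(0,2)S 1/2 ✓
(0,3)N 2/3 ✓
(0,4)N 3/3 ✓
(0,5)N 2/2 ✓
(1,0)S 3/3 ✓
(1,1)S 3/3 ✓
(1,3)N 3/3 ✓
(1,4)N 4/4 ✓
(1,5)N 3/3 ✓
(2,0)S 3/3 ✓
(2,1)S 4/4 ✓
(2,2)S 2/3 ✓
(2,3)N 2/4 ✓
(2,4)N 4/4 ✓
(2,5)N 3/3 ✓
(3,0)S 2/2 ✓
(3,1)S 3/3 ✓
(3,2)S 3/3 ✓
(3,3)S 1/3 ✓
(3,4)N 2/3 ✓
(3,5)N 2/2 ✓
All meet the threshold, so the configuration is stable.

Yes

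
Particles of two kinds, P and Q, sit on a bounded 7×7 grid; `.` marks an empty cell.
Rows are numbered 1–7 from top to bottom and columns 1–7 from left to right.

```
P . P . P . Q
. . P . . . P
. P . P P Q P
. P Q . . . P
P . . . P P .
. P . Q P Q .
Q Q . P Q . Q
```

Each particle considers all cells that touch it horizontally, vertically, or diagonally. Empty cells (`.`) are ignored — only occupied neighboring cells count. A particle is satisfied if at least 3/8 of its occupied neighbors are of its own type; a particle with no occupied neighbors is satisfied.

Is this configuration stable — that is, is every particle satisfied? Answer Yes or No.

No

Row 1: (1,1)P 0/0 ✓ · (1,3)P 1/1 ✓ · (1,5)P 0/0 ✓ · (1,7)Q 0/1 ✗
Row 2: (2,3)P 3/3 ✓ · (2,7)P 1/3 ✗
Row 3: (3,2)P 2/3 ✓ · (3,4)P 2/3 ✓ · (3,5)P 1/2 ✓ · (3,6)Q 0/4 ✗ · (3,7)P 2/3 ✓
Row 4: (4,2)P 2/3 ✓ · (4,3)Q 0/3 ✗ · (4,7)P 2/3 ✓
Row 5: (5,1)P 2/2 ✓ · (5,5)P 2/4 ✓ · (5,6)P 3/4 ✓
Row 6: (6,2)P 1/3 ✗ · (6,4)Q 1/4 ✗ · (6,5)P 3/6 ✓ · (6,6)Q 2/5 ✓
Row 7: (7,1)Q 1/2 ✓ · (7,2)Q 1/2 ✓ · (7,4)P 1/3 ✗ · (7,5)Q 2/4 ✓ · (7,7)Q 1/1 ✓
For instance (1,7) has only 0/1 same-type neighbors, below 3/8.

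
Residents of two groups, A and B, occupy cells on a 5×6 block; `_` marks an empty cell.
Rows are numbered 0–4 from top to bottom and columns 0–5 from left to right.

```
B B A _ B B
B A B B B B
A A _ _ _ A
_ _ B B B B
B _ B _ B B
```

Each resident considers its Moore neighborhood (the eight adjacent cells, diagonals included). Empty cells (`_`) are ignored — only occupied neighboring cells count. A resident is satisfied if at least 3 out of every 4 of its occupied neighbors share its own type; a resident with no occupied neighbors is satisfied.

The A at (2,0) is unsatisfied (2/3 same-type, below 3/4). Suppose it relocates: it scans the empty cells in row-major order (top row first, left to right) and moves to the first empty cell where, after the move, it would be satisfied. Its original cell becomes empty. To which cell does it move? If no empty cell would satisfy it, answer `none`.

Vacating (2,0). Empty cells in order:
  (0,3): 1/5 same-type → still unsatisfied.
  (2,2): 2/6 same-type → still unsatisfied.
  (2,3): 0/6 same-type → still unsatisfied.
  (2,4): 1/7 same-type → still unsatisfied.
  (3,0): 1/2 same-type → still unsatisfied.
  (3,1): 1/4 same-type → still unsatisfied.
  (4,1): 0/3 same-type → still unsatisfied.
  (4,3): 0/5 same-type → still unsatisfied.

none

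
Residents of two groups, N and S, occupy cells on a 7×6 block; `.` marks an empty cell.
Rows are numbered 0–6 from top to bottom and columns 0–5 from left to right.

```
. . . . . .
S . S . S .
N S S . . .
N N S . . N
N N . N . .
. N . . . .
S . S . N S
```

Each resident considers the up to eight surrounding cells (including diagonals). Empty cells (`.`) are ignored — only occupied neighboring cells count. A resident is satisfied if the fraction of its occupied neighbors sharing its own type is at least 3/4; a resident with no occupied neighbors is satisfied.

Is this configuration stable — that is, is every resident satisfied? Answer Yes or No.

Row 1: (1,0)S 1/2 ✗ · (1,2)S 2/2 ✓ · (1,4)S 0/0 ✓
Row 2: (2,0)N 2/4 ✗ · (2,1)S 4/7 ✗ · (2,2)S 3/4 ✓
Row 3: (3,0)N 4/5 ✓ · (3,1)N 4/7 ✗ · (3,2)S 2/5 ✗ · (3,5)N 0/0 ✓
Row 4: (4,0)N 4/4 ✓ · (4,1)N 4/5 ✓ · (4,3)N 0/1 ✗
Row 5: (5,1)N 2/4 ✗
Row 6: (6,0)S 0/1 ✗ · (6,2)S 0/1 ✗ · (6,4)N 0/1 ✗ · (6,5)S 0/1 ✗
For instance (1,0) has only 1/2 same-type neighbors, below 3/4.

No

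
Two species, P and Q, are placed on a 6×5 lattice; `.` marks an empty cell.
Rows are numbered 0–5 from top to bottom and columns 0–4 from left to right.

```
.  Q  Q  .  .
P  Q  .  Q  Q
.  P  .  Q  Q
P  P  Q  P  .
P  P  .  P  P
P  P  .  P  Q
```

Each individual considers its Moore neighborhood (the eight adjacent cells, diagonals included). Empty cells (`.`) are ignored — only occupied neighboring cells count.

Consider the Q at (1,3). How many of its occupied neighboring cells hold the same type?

4

Occupied neighbors of (1,3): (0,2)=Q, (1,4)=Q, (2,3)=Q, (2,4)=Q.
Same type (Q): 4 of 4.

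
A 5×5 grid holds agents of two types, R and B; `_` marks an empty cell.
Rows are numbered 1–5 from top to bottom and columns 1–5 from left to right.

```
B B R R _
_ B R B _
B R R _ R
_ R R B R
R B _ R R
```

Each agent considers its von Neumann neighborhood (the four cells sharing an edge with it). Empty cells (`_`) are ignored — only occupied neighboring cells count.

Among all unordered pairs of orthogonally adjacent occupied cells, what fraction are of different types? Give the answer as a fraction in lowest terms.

Scan each occupied cell's neighbors to the right and below so each pair is counted once.
Row 1: B(1,1)–B(1,2)= B(1,2)–R(1,3)≠ B(1,2)–B(2,2)= R(1,3)–R(1,4)= R(1,3)–R(2,3)= R(1,4)–B(2,4)≠  → 2/6 unlike.
Row 2: B(2,2)–R(2,3)≠ B(2,2)–R(3,2)≠ R(2,3)–B(2,4)≠ R(2,3)–R(3,3)=  → 3/4 unlike.
Row 3: B(3,1)–R(3,2)≠ R(3,2)–R(3,3)= R(3,2)–R(4,2)= R(3,3)–R(4,3)= R(3,5)–R(4,5)=  → 1/5 unlike.
Row 4: R(4,2)–R(4,3)= R(4,2)–B(5,2)≠ R(4,3)–B(4,4)≠ B(4,4)–R(4,5)≠ B(4,4)–R(5,4)≠ R(4,5)–R(5,5)=  → 4/6 unlike.
Row 5: R(5,1)–B(5,2)≠ R(5,4)–R(5,5)=  → 1/2 unlike.
Total adjacent occupied pairs: 23; unlike-type pairs: 11.
11/23 is already in lowest terms.

11/23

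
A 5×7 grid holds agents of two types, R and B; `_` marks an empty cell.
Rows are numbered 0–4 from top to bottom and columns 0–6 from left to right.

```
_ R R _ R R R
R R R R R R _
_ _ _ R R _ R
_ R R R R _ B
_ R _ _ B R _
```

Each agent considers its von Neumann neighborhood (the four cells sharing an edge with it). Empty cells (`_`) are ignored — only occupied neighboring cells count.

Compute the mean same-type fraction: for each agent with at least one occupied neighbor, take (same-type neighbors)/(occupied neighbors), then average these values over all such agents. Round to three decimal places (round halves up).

0.803

Row 0: (0,1)R 2/2 · (0,2)R 2/2 · (0,4)R 2/2 · (0,5)R 3/3 · (0,6)R 1/1
Row 1: (1,0)R 1/1 · (1,1)R 3/3 · (1,2)R 3/3 · (1,3)R 3/3 · (1,4)R 4/4 · (1,5)R 2/2
Row 2: (2,3)R 3/3 · (2,4)R 3/3 · (2,6)R 0/1
Row 3: (3,1)R 2/2 · (3,2)R 2/2 · (3,3)R 3/3 · (3,4)R 2/3 · (3,6)B 0/1
Row 4: (4,1)R 1/1 · (4,4)B 0/2 · (4,5)R 0/1
Sum over 22 agents: 2/2 + 2/2 + 2/2 + 3/3 + 1/1 + 1/1 + 3/3 + 3/3 + 3/3 + 4/4 + 2/2 + 3/3 + 3/3 + 0/1 + 2/2 + 2/2 + 3/3 + 2/3 + 0/1 + 1/1 + 0/2 + 0/1 = 53/3; mean = 53/3 ÷ 22 = 53/66 = 0.803030… → 0.803.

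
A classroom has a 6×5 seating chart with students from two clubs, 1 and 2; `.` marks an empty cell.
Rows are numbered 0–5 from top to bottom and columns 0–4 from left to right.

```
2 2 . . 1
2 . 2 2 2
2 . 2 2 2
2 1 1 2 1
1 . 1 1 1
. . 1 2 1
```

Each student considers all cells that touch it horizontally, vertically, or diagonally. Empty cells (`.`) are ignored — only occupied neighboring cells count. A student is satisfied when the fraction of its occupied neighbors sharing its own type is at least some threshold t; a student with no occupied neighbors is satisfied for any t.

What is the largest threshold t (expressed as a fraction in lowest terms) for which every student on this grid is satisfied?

(0,0)2 2/2
(0,1)2 3/3
(0,4)1 0/2
(1,0)2 3/3
(1,2)2 4/4
(1,3)2 5/6
(1,4)2 3/4
(2,0)2 2/3
(2,2)2 4/6
(2,3)2 6/8
(2,4)2 4/5
(3,0)2 1/3
(3,1)1 3/6
(3,2)1 3/6
(3,3)2 3/8
(3,4)1 2/5
(4,0)1 1/2
(4,2)1 4/6
(4,3)1 6/8
(4,4)1 3/5
(5,2)1 2/3
(5,3)2 0/5
(5,4)1 2/3
The smallest same-type fraction is 0/2 at (0,4), which reduces to 0/1. Any threshold above that leaves this student unsatisfied.

0/1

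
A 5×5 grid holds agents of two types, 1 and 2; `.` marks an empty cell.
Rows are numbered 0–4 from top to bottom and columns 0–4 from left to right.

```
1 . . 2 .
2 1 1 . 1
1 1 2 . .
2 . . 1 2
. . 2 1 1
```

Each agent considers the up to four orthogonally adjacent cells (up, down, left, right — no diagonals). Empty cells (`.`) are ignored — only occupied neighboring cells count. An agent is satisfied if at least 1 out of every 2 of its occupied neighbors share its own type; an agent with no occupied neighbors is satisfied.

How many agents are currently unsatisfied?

(0,0)1 0/1 not
(0,3)2 0/0 satisfied
(1,0)2 0/3 not
(1,1)1 2/3 satisfied
(1,2)1 1/2 satisfied
(1,4)1 0/0 satisfied
(2,0)1 1/3 not
(2,1)1 2/3 satisfied
(2,2)2 0/2 not
(3,0)2 0/1 not
(3,3)1 1/2 satisfied
(3,4)2 0/2 not
(4,2)2 0/1 not
(4,3)1 2/3 satisfied
(4,4)1 1/2 satisfied
Unsatisfied: (0,0), (1,0), (2,0), (2,2), (3,0), (3,4), (4,2) — 7 in total.

7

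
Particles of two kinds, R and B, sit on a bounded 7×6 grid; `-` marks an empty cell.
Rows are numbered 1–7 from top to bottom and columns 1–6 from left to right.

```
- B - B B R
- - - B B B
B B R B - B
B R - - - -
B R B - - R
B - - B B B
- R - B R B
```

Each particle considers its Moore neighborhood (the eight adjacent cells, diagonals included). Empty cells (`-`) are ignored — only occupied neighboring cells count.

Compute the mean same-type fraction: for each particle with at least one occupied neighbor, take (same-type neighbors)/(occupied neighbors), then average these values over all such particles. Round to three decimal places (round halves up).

0.512

Row 1: (1,2)B — no occupied neighbors · (1,4)B 3/3 · (1,5)B 4/5 · (1,6)R 0/3
Row 2: (2,4)B 4/5 · (2,5)B 6/7 · (2,6)B 3/4
Row 3: (3,1)B 2/3 · (3,2)B 2/4 · (3,3)R 1/4 · (3,4)B 2/3 · (3,6)B 2/2
Row 4: (4,1)B 3/5 · (4,2)R 2/7
Row 5: (5,1)B 2/4 · (5,2)R 1/5 · (5,3)B 1/3 · (5,6)R 0/2
Row 6: (6,1)B 1/3 · (6,4)B 3/4 · (6,5)B 4/6 · (6,6)B 2/4
Row 7: (7,2)R 0/1 · (7,4)B 2/3 · (7,5)R 0/5 · (7,6)B 2/3
Sum over 25 particles: 3/3 + 4/5 + 0/3 + 4/5 + 6/7 + 3/4 + 2/3 + 2/4 + 1/4 + 2/3 + 2/2 + 3/5 + 2/7 + 2/4 + 1/5 + 1/3 + 0/2 + 1/3 + 3/4 + 4/6 + 2/4 + 0/1 + 2/3 + 0/5 + 2/3 = 1791/140; mean = 1791/140 ÷ 25 = 1791/3500 = 0.511714… → 0.512.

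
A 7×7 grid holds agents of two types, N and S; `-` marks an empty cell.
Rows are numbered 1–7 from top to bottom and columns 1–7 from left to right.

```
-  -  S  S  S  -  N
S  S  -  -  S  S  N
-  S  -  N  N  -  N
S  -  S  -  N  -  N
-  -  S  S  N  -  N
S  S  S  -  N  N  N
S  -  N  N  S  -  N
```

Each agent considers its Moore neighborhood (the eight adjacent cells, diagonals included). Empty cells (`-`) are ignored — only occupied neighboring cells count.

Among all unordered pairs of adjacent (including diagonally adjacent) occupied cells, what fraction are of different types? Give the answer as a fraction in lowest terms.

Scan each occupied cell's neighbors to the right and below (and the two forward diagonals) so each pair is counted once.
Row 1: S(1,3)–S(1,4)= S(1,3)–S(2,2)= S(1,4)–S(1,5)= S(1,4)–S(2,5)= S(1,5)–S(2,5)= S(1,5)–S(2,6)= N(1,7)–N(2,7)= N(1,7)–S(2,6)≠  → 1/8 unlike.
Row 2: S(2,1)–S(2,2)= S(2,1)–S(3,2)= S(2,2)–S(3,2)= S(2,5)–S(2,6)= S(2,5)–N(3,5)≠ S(2,5)–N(3,4)≠ S(2,6)–N(2,7)≠ S(2,6)–N(3,7)≠ S(2,6)–N(3,5)≠ N(2,7)–N(3,7)=  → 5/10 unlike.
Row 3: S(3,2)–S(4,3)= S(3,2)–S(4,1)= N(3,4)–N(3,5)= N(3,4)–N(4,5)= N(3,4)–S(4,3)≠ N(3,5)–N(4,5)= N(3,7)–N(4,7)=  → 1/7 unlike.
Row 4: S(4,3)–S(5,3)= S(4,3)–S(5,4)= N(4,5)–N(5,5)= N(4,5)–S(5,4)≠ N(4,7)–N(5,7)=  → 1/5 unlike.
Row 5: S(5,3)–S(5,4)= S(5,3)–S(6,3)= S(5,3)–S(6,2)= S(5,4)–N(5,5)≠ S(5,4)–N(6,5)≠ S(5,4)–S(6,3)= N(5,5)–N(6,5)= N(5,5)–N(6,6)= N(5,7)–N(6,7)= N(5,7)–N(6,6)=  → 2/10 unlike.
Row 6: S(6,1)–S(6,2)= S(6,1)–S(7,1)= S(6,2)–S(6,3)= S(6,2)–N(7,3)≠ S(6,2)–S(7,1)= S(6,3)–N(7,3)≠ S(6,3)–N(7,4)≠ N(6,5)–N(6,6)= N(6,5)–S(7,5)≠ N(6,5)–N(7,4)= N(6,6)–N(6,7)= N(6,6)–N(7,7)= N(6,6)–S(7,5)≠ N(6,7)–N(7,7)=  → 5/14 unlike.
Row 7: N(7,3)–N(7,4)= N(7,4)–S(7,5)≠  → 1/2 unlike.
Total adjacent occupied pairs: 56; unlike-type pairs: 16.
16/56 reduces to 2/7.

2/7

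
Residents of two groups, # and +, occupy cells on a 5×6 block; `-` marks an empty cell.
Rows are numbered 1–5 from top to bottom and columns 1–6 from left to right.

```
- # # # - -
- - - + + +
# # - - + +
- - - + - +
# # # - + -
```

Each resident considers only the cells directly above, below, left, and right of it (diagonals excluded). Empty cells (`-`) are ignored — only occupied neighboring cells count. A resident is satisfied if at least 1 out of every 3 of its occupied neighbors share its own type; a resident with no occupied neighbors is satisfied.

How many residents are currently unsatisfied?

0

(1,2)# 1/1 ✓
(1,3)# 2/2 ✓
(1,4)# 1/2 ✓
(2,4)+ 1/2 ✓
(2,5)+ 3/3 ✓
(2,6)+ 2/2 ✓
(3,1)# 1/1 ✓
(3,2)# 1/1 ✓
(3,5)+ 2/2 ✓
(3,6)+ 3/3 ✓
(4,4)+ 0/0 ✓
(4,6)+ 1/1 ✓
(5,1)# 1/1 ✓
(5,2)# 2/2 ✓
(5,3)# 1/1 ✓
(5,5)+ 0/0 ✓
Every one meets the threshold.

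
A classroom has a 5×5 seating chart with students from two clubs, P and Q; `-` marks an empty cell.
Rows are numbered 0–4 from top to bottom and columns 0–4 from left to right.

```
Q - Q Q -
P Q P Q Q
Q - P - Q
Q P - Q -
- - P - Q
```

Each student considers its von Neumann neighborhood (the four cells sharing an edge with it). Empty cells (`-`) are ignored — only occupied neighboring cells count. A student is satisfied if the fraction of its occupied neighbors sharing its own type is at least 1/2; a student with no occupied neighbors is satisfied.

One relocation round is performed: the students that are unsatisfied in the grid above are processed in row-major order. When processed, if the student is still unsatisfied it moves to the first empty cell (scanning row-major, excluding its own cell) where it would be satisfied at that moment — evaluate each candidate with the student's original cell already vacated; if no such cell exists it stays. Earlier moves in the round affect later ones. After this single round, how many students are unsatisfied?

Initially unsatisfied (in order): (0,0), (1,0), (1,1), (1,2), (3,1).
  (0,0) → (0,1).
  (1,0) → (2,1).
  (1,1) → (0,0).
  (1,2) → (1,1).
  (3,1): now satisfied by earlier moves; stays.
Resulting grid:
Q Q Q Q -
- P - Q Q
Q P P - Q
Q P - Q -
- - P - Q
All satisfied now.

0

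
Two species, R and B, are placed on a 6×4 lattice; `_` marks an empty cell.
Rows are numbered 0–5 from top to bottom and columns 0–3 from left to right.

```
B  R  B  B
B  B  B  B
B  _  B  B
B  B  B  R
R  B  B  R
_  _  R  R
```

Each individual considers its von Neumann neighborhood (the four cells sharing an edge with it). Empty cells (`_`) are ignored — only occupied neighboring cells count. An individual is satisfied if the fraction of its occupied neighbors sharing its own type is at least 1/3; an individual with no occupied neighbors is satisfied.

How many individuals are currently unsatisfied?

2

(0,0)B 1/2 ok
(0,1)R 0/3 unhappy
(0,2)B 2/3 ok
(0,3)B 2/2 ok
(1,0)B 3/3 ok
(1,1)B 2/3 ok
(1,2)B 4/4 ok
(1,3)B 3/3 ok
(2,0)B 2/2 ok
(2,2)B 3/3 ok
(2,3)B 2/3 ok
(3,0)B 2/3 ok
(3,1)B 3/3 ok
(3,2)B 3/4 ok
(3,3)R 1/3 ok
(4,0)R 0/2 unhappy
(4,1)B 2/3 ok
(4,2)B 2/4 ok
(4,3)R 2/3 ok
(5,2)R 1/2 ok
(5,3)R 2/2 ok
Unsatisfied: (0,1), (4,0) — 2 in total.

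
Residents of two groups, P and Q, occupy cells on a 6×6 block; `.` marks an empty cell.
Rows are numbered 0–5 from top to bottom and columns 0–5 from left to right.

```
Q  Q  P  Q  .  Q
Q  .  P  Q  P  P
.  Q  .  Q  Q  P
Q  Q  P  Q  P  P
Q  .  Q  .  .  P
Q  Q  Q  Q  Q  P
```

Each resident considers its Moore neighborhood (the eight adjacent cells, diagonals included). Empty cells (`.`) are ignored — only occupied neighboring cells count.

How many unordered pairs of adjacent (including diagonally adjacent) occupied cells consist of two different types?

27

Scan each occupied cell's neighbors to the right and below (and the two forward diagonals) so each pair is counted once.
Row 0: Q(0,0)–Q(0,1)= Q(0,0)–Q(1,0)= Q(0,1)–P(0,2)≠ Q(0,1)–P(1,2)≠ Q(0,1)–Q(1,0)= P(0,2)–Q(0,3)≠ P(0,2)–P(1,2)= P(0,2)–Q(1,3)≠ Q(0,3)–Q(1,3)= Q(0,3)–P(1,4)≠ Q(0,3)–P(1,2)≠ Q(0,5)–P(1,5)≠ Q(0,5)–P(1,4)≠  → 8/13 unlike.
Row 1: Q(1,0)–Q(2,1)= P(1,2)–Q(1,3)≠ P(1,2)–Q(2,3)≠ P(1,2)–Q(2,1)≠ Q(1,3)–P(1,4)≠ Q(1,3)–Q(2,3)= Q(1,3)–Q(2,4)= P(1,4)–P(1,5)= P(1,4)–Q(2,4)≠ P(1,4)–P(2,5)= P(1,4)–Q(2,3)≠ P(1,5)–P(2,5)= P(1,5)–Q(2,4)≠  → 7/13 unlike.
Row 2: Q(2,1)–Q(3,1)= Q(2,1)–P(3,2)≠ Q(2,1)–Q(3,0)= Q(2,3)–Q(2,4)= Q(2,3)–Q(3,3)= Q(2,3)–P(3,4)≠ Q(2,3)–P(3,2)≠ Q(2,4)–P(2,5)≠ Q(2,4)–P(3,4)≠ Q(2,4)–P(3,5)≠ Q(2,4)–Q(3,3)= P(2,5)–P(3,5)= P(2,5)–P(3,4)=  → 6/13 unlike.
Row 3: Q(3,0)–Q(3,1)= Q(3,0)–Q(4,0)= Q(3,1)–P(3,2)≠ Q(3,1)–Q(4,2)= Q(3,1)–Q(4,0)= P(3,2)–Q(3,3)≠ P(3,2)–Q(4,2)≠ Q(3,3)–P(3,4)≠ Q(3,3)–Q(4,2)= P(3,4)–P(3,5)= P(3,4)–P(4,5)= P(3,5)–P(4,5)=  → 4/12 unlike.
Row 4: Q(4,0)–Q(5,0)= Q(4,0)–Q(5,1)= Q(4,2)–Q(5,2)= Q(4,2)–Q(5,3)= Q(4,2)–Q(5,1)= P(4,5)–P(5,5)= P(4,5)–Q(5,4)≠  → 1/7 unlike.
Row 5: Q(5,0)–Q(5,1)= Q(5,1)–Q(5,2)= Q(5,2)–Q(5,3)= Q(5,3)–Q(5,4)= Q(5,4)–P(5,5)≠  → 1/5 unlike.
Total adjacent occupied pairs: 63; unlike-type pairs: 27.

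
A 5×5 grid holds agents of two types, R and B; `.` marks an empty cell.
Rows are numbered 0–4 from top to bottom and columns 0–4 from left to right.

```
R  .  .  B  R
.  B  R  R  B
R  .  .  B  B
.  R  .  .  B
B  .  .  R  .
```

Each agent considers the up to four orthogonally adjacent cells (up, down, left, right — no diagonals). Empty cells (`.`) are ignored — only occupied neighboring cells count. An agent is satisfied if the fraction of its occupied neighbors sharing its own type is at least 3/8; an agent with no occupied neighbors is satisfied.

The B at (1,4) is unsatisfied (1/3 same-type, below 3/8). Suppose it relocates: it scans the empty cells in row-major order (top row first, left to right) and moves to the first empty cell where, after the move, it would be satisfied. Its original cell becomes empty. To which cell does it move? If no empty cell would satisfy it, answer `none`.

(0,1)

Vacating (1,4). Empty cells in order:
  (0,1): 1/2 same-type → satisfied — stop here.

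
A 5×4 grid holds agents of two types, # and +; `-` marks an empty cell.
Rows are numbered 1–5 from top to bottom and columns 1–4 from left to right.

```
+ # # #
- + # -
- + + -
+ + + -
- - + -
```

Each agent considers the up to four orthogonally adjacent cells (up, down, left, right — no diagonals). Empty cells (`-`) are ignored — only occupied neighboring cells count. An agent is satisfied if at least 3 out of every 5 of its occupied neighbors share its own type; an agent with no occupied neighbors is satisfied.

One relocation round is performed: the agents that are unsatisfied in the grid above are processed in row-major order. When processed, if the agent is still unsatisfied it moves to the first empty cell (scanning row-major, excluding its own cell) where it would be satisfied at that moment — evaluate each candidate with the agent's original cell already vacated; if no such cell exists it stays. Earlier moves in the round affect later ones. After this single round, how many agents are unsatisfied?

1

Initially unsatisfied (in order): (1,1), (1,2), (2,2), (2,3).
  (1,1) → (2,1).
  (1,2) → (2,4).
  (2,2): now satisfied by earlier moves; stays.
  (2,3): no empty cell satisfies it; stays.
Resulting grid:
- - # #
+ + # #
- + + -
+ + + -
- - + -
Unsatisfied now: (2,3).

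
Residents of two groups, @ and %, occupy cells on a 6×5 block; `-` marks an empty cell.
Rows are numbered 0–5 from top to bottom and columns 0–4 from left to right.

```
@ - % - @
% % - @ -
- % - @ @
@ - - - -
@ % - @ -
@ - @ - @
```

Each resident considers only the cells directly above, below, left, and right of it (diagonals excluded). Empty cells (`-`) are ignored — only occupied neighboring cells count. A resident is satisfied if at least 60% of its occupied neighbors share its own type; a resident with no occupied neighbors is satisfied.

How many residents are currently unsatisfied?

Row 0: (0,0)@ 0/1 not · (0,2)% 0/0 satisfied · (0,4)@ 0/0 satisfied
Row 1: (1,0)% 1/2 not · (1,1)% 2/2 satisfied · (1,3)@ 1/1 satisfied
Row 2: (2,1)% 1/1 satisfied · (2,3)@ 2/2 satisfied · (2,4)@ 1/1 satisfied
Row 3: (3,0)@ 1/1 satisfied
Row 4: (4,0)@ 2/3 satisfied · (4,1)% 0/1 not · (4,3)@ 0/0 satisfied
Row 5: (5,0)@ 1/1 satisfied · (5,2)@ 0/0 satisfied · (5,4)@ 0/0 satisfied
Unsatisfied: (0,0), (1,0), (4,1) — 3 in total.

3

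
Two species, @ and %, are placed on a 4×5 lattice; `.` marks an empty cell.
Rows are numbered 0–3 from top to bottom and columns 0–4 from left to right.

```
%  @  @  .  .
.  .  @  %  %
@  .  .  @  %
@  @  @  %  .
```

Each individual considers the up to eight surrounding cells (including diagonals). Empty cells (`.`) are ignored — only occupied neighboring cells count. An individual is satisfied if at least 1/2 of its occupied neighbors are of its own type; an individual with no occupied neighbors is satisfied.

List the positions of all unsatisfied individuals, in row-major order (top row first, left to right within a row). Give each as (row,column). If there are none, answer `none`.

Row 0: (0,0)% 0/1 unhappy · (0,1)@ 2/3 ok · (0,2)@ 2/3 ok
Row 1: (1,2)@ 3/4 ok · (1,3)% 2/5 unhappy · (1,4)% 2/3 ok
Row 2: (2,0)@ 2/2 ok · (2,3)@ 2/6 unhappy · (2,4)% 3/4 ok
Row 3: (3,0)@ 2/2 ok · (3,1)@ 3/3 ok · (3,2)@ 2/3 ok · (3,3)% 1/3 unhappy

(0,0), (1,3), (2,3), (3,3)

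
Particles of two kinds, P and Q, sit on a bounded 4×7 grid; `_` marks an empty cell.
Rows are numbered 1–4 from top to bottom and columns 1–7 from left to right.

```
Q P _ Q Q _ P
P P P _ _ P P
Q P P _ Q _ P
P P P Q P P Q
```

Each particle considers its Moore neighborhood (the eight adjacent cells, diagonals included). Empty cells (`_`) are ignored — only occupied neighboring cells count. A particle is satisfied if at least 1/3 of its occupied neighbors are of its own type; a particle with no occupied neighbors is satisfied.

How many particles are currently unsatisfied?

Row 1: (1,1)Q 0/3 ✗ · (1,2)P 3/4 ✓ · (1,4)Q 1/2 ✓ · (1,5)Q 1/2 ✓ · (1,7)P 2/2 ✓
Row 2: (2,1)P 3/5 ✓ · (2,2)P 5/7 ✓ · (2,3)P 4/5 ✓ · (2,6)P 3/5 ✓ · (2,7)P 3/3 ✓
Row 3: (3,1)Q 0/5 ✗ · (3,2)P 7/8 ✓ · (3,3)P 5/6 ✓ · (3,5)Q 1/4 ✗ · (3,7)P 3/4 ✓
Row 4: (4,1)P 2/3 ✓ · (4,2)P 4/5 ✓ · (4,3)P 3/4 ✓ · (4,4)Q 1/4 ✗ · (4,5)P 1/3 ✓ · (4,6)P 2/4 ✓ · (4,7)Q 0/2 ✗
Unsatisfied: (1,1), (3,1), (3,5), (4,4), (4,7) — 5 in total.

5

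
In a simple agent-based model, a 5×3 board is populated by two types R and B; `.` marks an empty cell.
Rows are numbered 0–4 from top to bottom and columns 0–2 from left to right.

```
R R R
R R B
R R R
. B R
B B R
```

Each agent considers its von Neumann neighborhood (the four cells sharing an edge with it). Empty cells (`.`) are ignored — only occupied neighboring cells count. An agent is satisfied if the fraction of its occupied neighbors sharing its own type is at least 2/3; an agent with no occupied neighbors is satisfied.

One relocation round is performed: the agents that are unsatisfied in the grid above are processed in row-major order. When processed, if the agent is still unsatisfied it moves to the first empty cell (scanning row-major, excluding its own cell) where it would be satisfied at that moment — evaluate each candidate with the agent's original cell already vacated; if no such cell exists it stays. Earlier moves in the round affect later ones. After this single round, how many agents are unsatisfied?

Initially unsatisfied (in order): (0,2), (1,2), (3,1), (4,2).
  (0,2): no empty cell satisfies it; stays.
  (1,2) → (3,0).
  (3,1): no empty cell satisfies it; stays.
  (4,2) → (1,2).
Resulting grid:
R R R
R R R
R R R
B B R
B B .
Unsatisfied now: (3,1), (3,2).

2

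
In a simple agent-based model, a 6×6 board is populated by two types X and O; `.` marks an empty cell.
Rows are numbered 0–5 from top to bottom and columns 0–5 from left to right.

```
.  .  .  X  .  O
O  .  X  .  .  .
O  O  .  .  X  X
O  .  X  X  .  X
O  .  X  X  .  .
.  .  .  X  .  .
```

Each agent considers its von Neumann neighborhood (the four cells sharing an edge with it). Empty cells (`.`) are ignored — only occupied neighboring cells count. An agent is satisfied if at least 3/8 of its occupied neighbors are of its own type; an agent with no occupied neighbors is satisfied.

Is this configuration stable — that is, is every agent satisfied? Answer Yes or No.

(0,3)X 0/0 ok
(0,5)O 0/0 ok
(1,0)O 1/1 ok
(1,2)X 0/0 ok
(2,0)O 3/3 ok
(2,1)O 1/1 ok
(2,4)X 1/1 ok
(2,5)X 2/2 ok
(3,0)O 2/2 ok
(3,2)X 2/2 ok
(3,3)X 2/2 ok
(3,5)X 1/1 ok
(4,0)O 1/1 ok
(4,2)X 2/2 ok
(4,3)X 3/3 ok
(5,3)X 1/1 ok
All meet the threshold, so the configuration is stable.

Yes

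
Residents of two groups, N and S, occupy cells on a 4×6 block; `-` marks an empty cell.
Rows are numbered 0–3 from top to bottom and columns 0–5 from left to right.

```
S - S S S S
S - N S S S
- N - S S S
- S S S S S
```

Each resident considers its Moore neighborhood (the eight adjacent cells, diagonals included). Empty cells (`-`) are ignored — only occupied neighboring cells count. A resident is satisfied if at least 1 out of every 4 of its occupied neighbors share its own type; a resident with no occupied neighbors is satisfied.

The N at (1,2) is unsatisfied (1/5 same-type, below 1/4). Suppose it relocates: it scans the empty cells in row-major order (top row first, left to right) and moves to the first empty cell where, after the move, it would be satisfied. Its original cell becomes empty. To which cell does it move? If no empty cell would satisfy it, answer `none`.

Vacating (1,2). Empty cells in order:
  (0,1): 0/3 same-type → still unsatisfied.
  (1,1): 1/4 same-type → satisfied — stop here.

(1,1)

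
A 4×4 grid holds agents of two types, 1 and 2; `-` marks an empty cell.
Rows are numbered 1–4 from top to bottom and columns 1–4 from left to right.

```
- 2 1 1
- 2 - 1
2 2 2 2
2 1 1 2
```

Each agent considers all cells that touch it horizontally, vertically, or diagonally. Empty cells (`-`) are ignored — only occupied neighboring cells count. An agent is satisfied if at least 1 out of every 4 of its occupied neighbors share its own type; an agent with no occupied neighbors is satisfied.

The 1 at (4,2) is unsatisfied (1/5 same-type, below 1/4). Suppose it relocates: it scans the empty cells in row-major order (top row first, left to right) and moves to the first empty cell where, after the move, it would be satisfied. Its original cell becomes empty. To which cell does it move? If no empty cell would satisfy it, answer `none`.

Vacating (4,2). Empty cells in order:
  (1,1): 0/2 same-type → still unsatisfied.
  (2,1): 0/4 same-type → still unsatisfied.
  (2,3): 3/8 same-type → satisfied — stop here.

(2,3)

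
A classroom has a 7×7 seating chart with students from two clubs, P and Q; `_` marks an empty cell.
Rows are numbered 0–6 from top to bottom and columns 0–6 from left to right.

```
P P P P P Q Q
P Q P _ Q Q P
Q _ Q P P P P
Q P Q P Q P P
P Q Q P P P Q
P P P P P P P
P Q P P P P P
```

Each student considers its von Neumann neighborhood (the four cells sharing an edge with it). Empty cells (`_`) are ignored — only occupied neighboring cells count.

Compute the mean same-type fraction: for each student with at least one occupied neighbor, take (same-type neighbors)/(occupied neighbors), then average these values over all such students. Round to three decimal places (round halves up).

(0,0)P 2/2
(0,1)P 2/3
(0,2)P 3/3
(0,3)P 2/2
(0,4)P 1/3
(0,5)Q 2/3
(0,6)Q 1/2
(1,0)P 1/3
(1,1)Q 0/3
(1,2)P 1/3
(1,4)Q 1/3
(1,5)Q 2/4
(1,6)P 1/3
(2,0)Q 1/2
(2,2)Q 1/3
(2,3)P 2/3
(2,4)P 2/4
(2,5)P 3/4
(2,6)P 3/3
(3,0)Q 1/3
(3,1)P 0/3
(3,2)Q 2/4
(3,3)P 2/4
(3,4)Q 0/4
(3,5)P 3/4
(3,6)P 2/3
(4,0)P 1/3
(4,1)Q 1/4
(4,2)Q 2/4
(4,3)P 3/4
(4,4)P 3/4
(4,5)P 3/4
(4,6)Q 0/3
(5,0)P 3/3
(5,1)P 2/4
(5,2)P 3/4
(5,3)P 4/4
(5,4)P 4/4
(5,5)P 4/4
(5,6)P 2/3
(6,0)P 1/2
(6,1)Q 0/3
(6,2)P 2/3
(6,3)P 3/3
(6,4)P 3/3
(6,5)P 3/3
(6,6)P 2/2
Sum over 47 students: 2/2 + 2/3 + 3/3 + 2/2 + 1/3 + 2/3 + 1/2 + 1/3 + 0/3 + 1/3 + 1/3 + 2/4 + 1/3 + 1/2 + 1/3 + 2/3 + 2/4 + 3/4 + 3/3 + 1/3 + 0/3 + 2/4 + 2/4 + 0/4 + 3/4 + 2/3 + 1/3 + 1/4 + 2/4 + 3/4 + 3/4 + 3/4 + 0/3 + 3/3 + 2/4 + 3/4 + 4/4 + 4/4 + 4/4 + 2/3 + 1/2 + 0/3 + 2/3 + 3/3 + 3/3 + 3/3 + 2/2 = 335/12; mean = 335/12 ÷ 47 = 335/564 = 0.593971… → 0.594.

0.594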